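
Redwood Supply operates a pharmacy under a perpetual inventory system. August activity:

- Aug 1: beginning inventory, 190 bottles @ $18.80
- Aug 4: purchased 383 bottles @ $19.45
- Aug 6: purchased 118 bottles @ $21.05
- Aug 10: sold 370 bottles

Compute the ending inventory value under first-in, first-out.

Ending inventory = $6,432.25

Aug 10, 370 sold [FIFO — oldest first]: 190 @ $18.80 + 180 @ $19.45 = $7,073.00
Ending inventory: 203 @ $19.45 + 118 @ $21.05 = $6,432.25
Check: goods available $13,505.25 = COGS $7,073.00 + ending $6,432.25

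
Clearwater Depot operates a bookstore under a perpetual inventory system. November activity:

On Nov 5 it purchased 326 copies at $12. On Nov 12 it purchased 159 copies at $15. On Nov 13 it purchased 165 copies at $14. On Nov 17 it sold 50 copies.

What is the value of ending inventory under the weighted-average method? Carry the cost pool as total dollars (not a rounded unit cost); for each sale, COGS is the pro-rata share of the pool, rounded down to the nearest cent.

Ending inventory = $7,944.93

After Nov 5: 326 on hand, pool $3,912.00 (≈ $12.0000 each)
After Nov 12: 485 on hand, pool $6,297.00 (≈ $12.9835 each)
After Nov 13: 650 on hand, pool $8,607.00 (≈ $13.2415 each)
Nov 17, sell 50: 50/650 × $8,607.00 → $662.07
Ending inventory (cost pool remaining) = $7,944.93
Check: goods available $8,607.00 = COGS $662.07 + ending $7,944.93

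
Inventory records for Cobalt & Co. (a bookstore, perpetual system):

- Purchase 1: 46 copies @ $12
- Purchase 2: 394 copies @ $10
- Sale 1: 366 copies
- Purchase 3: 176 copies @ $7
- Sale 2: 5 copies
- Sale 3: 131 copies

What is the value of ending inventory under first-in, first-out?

Sale 1 (366) [FIFO — oldest first]: 46 @ $12 + 320 @ $10 = $3,752
Sale 2 (5) [FIFO — oldest first]: 5 @ $10 = $50
Sale 3 (131) [FIFO — oldest first]: 69 @ $10 + 62 @ $7 = $1,124
Total COGS = $3,752 + $50 + $1,124 = $4,926
Ending inventory: 114 @ $7 = $798
Check: goods available $5,724 = COGS $4,926 + ending $798

Ending inventory = $798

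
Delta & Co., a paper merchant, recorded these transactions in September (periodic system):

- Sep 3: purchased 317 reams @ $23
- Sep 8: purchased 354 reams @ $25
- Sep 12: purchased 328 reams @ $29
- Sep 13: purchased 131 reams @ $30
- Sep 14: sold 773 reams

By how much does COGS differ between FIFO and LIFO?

FIFO COGS: 317 @ $23 + 354 @ $25 + 102 @ $29 = $19,099
LIFO COGS: 131 @ $30 + 328 @ $29 + 314 @ $25 = $21,292
Difference = |$19,099 − $21,292| = $2,193

$2,193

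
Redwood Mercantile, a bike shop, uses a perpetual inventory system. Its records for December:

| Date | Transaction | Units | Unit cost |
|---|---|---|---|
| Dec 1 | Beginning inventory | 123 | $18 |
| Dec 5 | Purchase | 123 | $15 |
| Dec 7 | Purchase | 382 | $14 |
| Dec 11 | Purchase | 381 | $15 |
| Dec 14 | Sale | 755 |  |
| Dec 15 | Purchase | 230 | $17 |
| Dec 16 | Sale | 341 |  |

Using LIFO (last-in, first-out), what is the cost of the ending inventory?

Ending inventory = $2,514

Dec 14, 755 sold [LIFO — newest first]: 381 @ $15 + 374 @ $14 = $10,951
Dec 16, 341 sold [LIFO — newest first]: 230 @ $17 + 8 @ $14 + 103 @ $15 = $5,567
Total COGS = $10,951 + $5,567 = $16,518
Ending inventory: 123 @ $18 + 20 @ $15 = $2,514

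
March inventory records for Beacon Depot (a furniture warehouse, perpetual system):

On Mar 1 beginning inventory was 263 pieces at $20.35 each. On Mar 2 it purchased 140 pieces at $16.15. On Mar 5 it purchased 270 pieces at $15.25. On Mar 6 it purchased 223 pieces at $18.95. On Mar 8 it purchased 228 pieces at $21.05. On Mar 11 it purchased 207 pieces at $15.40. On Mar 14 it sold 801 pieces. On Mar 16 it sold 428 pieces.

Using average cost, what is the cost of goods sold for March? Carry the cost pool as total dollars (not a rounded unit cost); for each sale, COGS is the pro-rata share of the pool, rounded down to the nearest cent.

COGS = $22,108.70

After Mar 1: 263 on hand, pool $5,352.05 (≈ $20.3500 each)
After Mar 2: 403 on hand, pool $7,613.05 (≈ $18.8909 each)
After Mar 5: 673 on hand, pool $11,730.55 (≈ $17.4302 each)
After Mar 6: 896 on hand, pool $15,956.40 (≈ $17.8085 each)
After Mar 8: 1124 on hand, pool $20,755.80 (≈ $18.4660 each)
After Mar 11: 1331 on hand, pool $23,943.60 (≈ $17.9892 each)
Mar 14, sell 801: 801/1331 × $23,943.60 → $14,409.33
Mar 16, sell 428: 428/530 × $9,534.27 → $7,699.37
Total COGS = $14,409.33 + $7,699.37 = $22,108.70
Ending inventory (cost pool remaining) = $1,834.90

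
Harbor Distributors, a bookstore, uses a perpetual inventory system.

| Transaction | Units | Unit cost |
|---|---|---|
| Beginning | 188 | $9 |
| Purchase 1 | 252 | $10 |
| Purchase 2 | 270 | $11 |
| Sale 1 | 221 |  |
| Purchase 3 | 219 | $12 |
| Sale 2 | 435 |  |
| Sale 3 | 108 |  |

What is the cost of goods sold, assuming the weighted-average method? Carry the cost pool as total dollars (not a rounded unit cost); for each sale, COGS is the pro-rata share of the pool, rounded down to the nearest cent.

After Beginning: 188 on hand, pool $1,692.00 (≈ $9.0000 each)
After Purchase 1: 440 on hand, pool $4,212.00 (≈ $9.5727 each)
After Purchase 2: 710 on hand, pool $7,182.00 (≈ $10.1155 each)
Sale 1, sell 221: 221/710 × $7,182.00 → $2,235.52
After Purchase 3: 708 on hand, pool $7,574.48 (≈ $10.6984 each)
Sale 2, sell 435: 435/708 × $7,574.48 → $4,653.81
Sale 3, sell 108: 108/273 × $2,920.67 → $1,155.42
Total COGS = $2,235.52 + $4,653.81 + $1,155.42 = $8,044.75
Ending inventory (cost pool remaining) = $1,765.25

COGS = $8,044.75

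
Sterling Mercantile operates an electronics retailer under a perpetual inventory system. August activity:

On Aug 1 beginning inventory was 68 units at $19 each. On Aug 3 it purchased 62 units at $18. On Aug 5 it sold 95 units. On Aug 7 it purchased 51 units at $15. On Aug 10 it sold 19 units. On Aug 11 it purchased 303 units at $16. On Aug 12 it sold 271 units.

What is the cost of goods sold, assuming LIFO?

COGS = $6,364

Aug 5, 95 sold [LIFO — newest first]: 62 @ $18 + 33 @ $19 = $1,743
Aug 10, 19 sold [LIFO — newest first]: 19 @ $15 = $285
Aug 12, 271 sold [LIFO — newest first]: 271 @ $16 = $4,336
Total COGS = $1,743 + $285 + $4,336 = $6,364
Ending inventory: 35 @ $19 + 32 @ $15 + 32 @ $16 = $1,657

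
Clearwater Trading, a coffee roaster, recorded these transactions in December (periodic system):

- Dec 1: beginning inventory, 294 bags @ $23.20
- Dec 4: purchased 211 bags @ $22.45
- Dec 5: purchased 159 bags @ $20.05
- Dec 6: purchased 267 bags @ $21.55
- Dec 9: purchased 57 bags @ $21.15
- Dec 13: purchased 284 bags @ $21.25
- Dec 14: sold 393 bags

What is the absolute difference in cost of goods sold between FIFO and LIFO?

FIFO COGS: 294 @ $23.20 + 99 @ $22.45 = $9,043.35
LIFO COGS: 284 @ $21.25 + 57 @ $21.15 + 52 @ $21.55 = $8,361.15
Difference = |$9,043.35 − $8,361.15| = $682.20

$682.20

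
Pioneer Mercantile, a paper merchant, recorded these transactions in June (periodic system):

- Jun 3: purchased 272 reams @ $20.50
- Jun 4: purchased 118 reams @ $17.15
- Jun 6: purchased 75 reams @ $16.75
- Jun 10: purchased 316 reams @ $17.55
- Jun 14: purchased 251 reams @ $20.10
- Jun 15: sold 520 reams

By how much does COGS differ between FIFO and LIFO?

$55.15

FIFO COGS: 272 @ $20.50 + 118 @ $17.15 + 75 @ $16.75 + 55 @ $17.55 = $9,821.20
LIFO COGS: 251 @ $20.10 + 269 @ $17.55 = $9,766.05
Difference = |$9,821.20 − $9,766.05| = $55.15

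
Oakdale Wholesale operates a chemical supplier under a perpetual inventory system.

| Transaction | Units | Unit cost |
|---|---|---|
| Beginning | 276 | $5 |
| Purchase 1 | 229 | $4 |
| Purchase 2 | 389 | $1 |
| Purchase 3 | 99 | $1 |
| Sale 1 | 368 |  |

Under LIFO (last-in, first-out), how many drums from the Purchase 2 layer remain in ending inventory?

Sale 1 (368) [LIFO — newest first]: 99 @ $1 + 269 @ $1 = $368
Ending inventory: 276 @ $5 + 229 @ $4 + 120 @ $1 = $2,416

120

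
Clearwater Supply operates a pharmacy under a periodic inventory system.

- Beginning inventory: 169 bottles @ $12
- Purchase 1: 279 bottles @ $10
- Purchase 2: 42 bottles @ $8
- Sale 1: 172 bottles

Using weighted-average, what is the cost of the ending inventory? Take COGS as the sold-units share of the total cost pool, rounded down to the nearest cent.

Ending inventory = $3,344.85

Sale 1, sell 172: 172/490 × $5,154.00 → $1,809.15
Ending inventory (cost pool remaining) = $3,344.85
Check: goods available $5,154.00 = COGS $1,809.15 + ending $3,344.85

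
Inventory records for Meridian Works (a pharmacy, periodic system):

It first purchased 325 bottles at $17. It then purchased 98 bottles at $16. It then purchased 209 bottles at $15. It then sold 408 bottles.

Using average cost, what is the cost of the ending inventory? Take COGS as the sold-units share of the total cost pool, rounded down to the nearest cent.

Ending inventory = $3,625.12

Sale 1, sell 408: 408/632 × $10,228.00 → $6,602.88
Ending inventory (cost pool remaining) = $3,625.12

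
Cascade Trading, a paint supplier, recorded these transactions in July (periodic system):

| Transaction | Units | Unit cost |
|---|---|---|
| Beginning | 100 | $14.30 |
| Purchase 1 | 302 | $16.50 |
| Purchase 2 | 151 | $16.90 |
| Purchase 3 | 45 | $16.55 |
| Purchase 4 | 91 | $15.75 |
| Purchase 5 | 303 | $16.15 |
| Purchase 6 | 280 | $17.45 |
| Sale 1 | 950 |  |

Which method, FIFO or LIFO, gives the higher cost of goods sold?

LIFO

FIFO COGS: 100 @ $14.30 + 302 @ $16.50 + 151 @ $16.90 + 45 @ $16.55 + 91 @ $15.75 + 261 @ $16.15 = $15,358.05
LIFO COGS: 280 @ $17.45 + 303 @ $16.15 + 91 @ $15.75 + 45 @ $16.55 + 151 @ $16.90 + 80 @ $16.50 = $15,829.35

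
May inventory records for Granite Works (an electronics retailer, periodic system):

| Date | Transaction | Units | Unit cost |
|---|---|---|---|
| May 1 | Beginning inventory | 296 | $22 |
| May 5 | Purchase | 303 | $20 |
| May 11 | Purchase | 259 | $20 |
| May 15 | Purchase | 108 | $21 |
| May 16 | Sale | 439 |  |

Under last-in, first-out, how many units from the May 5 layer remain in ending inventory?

May 16, 439 sold [LIFO — newest first]: 108 @ $21 + 259 @ $20 + 72 @ $20 = $8,888
Ending inventory: 296 @ $22 + 231 @ $20 = $11,132
Check: goods available $20,020 = COGS $8,888 + ending $11,132

231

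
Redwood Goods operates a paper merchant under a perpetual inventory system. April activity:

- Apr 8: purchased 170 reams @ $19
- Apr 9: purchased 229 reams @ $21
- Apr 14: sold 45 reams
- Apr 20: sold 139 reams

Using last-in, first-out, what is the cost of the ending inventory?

Apr 14, 45 sold [LIFO — newest first]: 45 @ $21 = $945
Apr 20, 139 sold [LIFO — newest first]: 139 @ $21 = $2,919
Total COGS = $945 + $2,919 = $3,864
Ending inventory: 170 @ $19 + 45 @ $21 = $4,175

Ending inventory = $4,175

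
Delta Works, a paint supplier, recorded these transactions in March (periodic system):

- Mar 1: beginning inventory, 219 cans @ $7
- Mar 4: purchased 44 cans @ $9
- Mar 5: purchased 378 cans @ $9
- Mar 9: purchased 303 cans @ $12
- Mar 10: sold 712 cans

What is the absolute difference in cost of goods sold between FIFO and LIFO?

FIFO COGS: 219 @ $7 + 44 @ $9 + 378 @ $9 + 71 @ $12 = $6,183
LIFO COGS: 303 @ $12 + 378 @ $9 + 31 @ $9 = $7,317
Difference = |$6,183 − $7,317| = $1,134

$1,134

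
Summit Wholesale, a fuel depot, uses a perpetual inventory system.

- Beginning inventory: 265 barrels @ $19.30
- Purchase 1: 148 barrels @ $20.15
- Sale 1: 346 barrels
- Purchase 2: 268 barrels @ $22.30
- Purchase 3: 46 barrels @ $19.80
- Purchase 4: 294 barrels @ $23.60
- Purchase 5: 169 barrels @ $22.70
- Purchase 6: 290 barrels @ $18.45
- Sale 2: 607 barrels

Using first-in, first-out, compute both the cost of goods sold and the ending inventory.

COGS = $20,317.50; ending inventory = $10,791.60

Sale 1 (346) [FIFO — oldest first]: 265 @ $19.30 + 81 @ $20.15 = $6,746.65
Sale 2 (607) [FIFO — oldest first]: 67 @ $20.15 + 268 @ $22.30 + 46 @ $19.80 + 226 @ $23.60 = $13,570.85
Total COGS = $6,746.65 + $13,570.85 = $20,317.50
Ending inventory: 68 @ $23.60 + 169 @ $22.70 + 290 @ $18.45 = $10,791.60
Check: goods available $31,109.10 = COGS $20,317.50 + ending $10,791.60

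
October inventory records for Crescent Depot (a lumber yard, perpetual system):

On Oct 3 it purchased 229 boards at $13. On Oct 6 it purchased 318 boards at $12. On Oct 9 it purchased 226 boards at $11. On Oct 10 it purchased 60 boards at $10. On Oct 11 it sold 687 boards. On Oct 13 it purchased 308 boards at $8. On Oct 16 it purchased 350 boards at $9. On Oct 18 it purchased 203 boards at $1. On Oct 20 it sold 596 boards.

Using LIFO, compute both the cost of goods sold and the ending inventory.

Oct 11, 687 sold [LIFO — newest first]: 60 @ $10 + 226 @ $11 + 318 @ $12 + 83 @ $13 = $7,981
Oct 20, 596 sold [LIFO — newest first]: 203 @ $1 + 350 @ $9 + 43 @ $8 = $3,697
Total COGS = $7,981 + $3,697 = $11,678
Ending inventory: 146 @ $13 + 265 @ $8 = $4,018

COGS = $11,678; ending inventory = $4,018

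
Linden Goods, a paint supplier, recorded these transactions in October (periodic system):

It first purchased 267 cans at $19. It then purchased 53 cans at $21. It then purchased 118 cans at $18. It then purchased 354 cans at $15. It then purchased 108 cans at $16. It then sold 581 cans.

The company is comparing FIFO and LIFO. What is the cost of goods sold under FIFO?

FIFO COGS: 267 @ $19 + 53 @ $21 + 118 @ $18 + 143 @ $15 = $10,455
LIFO COGS: 108 @ $16 + 354 @ $15 + 118 @ $18 + 1 @ $21 = $9,183

COGS = $10,455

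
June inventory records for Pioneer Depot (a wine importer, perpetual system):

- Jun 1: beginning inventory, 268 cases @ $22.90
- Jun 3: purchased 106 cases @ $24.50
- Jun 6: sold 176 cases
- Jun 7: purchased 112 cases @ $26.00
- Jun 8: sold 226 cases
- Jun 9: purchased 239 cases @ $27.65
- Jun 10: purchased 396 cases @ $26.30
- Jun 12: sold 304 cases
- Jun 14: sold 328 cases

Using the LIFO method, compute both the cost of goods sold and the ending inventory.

Jun 6, 176 sold [LIFO — newest first]: 106 @ $24.50 + 70 @ $22.90 = $4,200.00
Jun 8, 226 sold [LIFO — newest first]: 112 @ $26.00 + 114 @ $22.90 = $5,522.60
Jun 12, 304 sold [LIFO — newest first]: 304 @ $26.30 = $7,995.20
Jun 14, 328 sold [LIFO — newest first]: 92 @ $26.30 + 236 @ $27.65 = $8,945.00
Total COGS = $4,200.00 + $5,522.60 + $7,995.20 + $8,945.00 = $26,662.80
Ending inventory: 84 @ $22.90 + 3 @ $27.65 = $2,006.55

COGS = $26,662.80; ending inventory = $2,006.55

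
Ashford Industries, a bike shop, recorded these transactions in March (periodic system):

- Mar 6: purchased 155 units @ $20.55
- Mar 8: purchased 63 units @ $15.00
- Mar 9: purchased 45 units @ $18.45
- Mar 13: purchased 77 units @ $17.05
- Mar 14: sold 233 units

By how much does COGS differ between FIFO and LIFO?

FIFO COGS: 155 @ $20.55 + 63 @ $15.00 + 15 @ $18.45 = $4,407.00
LIFO COGS: 77 @ $17.05 + 45 @ $18.45 + 63 @ $15.00 + 48 @ $20.55 = $4,074.50
Difference = |$4,407.00 − $4,074.50| = $332.50

$332.50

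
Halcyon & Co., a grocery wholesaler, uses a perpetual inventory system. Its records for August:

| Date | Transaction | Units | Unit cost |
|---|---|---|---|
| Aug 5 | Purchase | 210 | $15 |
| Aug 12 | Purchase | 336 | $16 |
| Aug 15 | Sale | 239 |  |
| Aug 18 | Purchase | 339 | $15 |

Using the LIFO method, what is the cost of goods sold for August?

Aug 15, 239 sold [LIFO — newest first]: 239 @ $16 = $3,824
Ending inventory: 210 @ $15 + 97 @ $16 + 339 @ $15 = $9,787

COGS = $3,824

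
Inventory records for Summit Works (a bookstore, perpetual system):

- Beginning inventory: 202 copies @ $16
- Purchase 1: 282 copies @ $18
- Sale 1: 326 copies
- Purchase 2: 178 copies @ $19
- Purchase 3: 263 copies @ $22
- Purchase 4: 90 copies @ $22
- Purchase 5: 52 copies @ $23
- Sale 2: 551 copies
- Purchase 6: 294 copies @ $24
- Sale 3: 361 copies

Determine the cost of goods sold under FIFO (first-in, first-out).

Sale 1 (326) [FIFO — oldest first]: 202 @ $16 + 124 @ $18 = $5,464
Sale 2 (551) [FIFO — oldest first]: 158 @ $18 + 178 @ $19 + 215 @ $22 = $10,956
Sale 3 (361) [FIFO — oldest first]: 48 @ $22 + 90 @ $22 + 52 @ $23 + 171 @ $24 = $8,336
Total COGS = $5,464 + $10,956 + $8,336 = $24,756
Ending inventory: 123 @ $24 = $2,952

COGS = $24,756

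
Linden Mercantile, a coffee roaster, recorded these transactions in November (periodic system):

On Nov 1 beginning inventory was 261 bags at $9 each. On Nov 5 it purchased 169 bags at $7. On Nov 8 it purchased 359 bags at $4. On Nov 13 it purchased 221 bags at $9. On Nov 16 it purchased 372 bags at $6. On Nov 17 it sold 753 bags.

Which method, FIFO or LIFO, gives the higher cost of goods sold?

FIFO COGS: 261 @ $9 + 169 @ $7 + 323 @ $4 = $4,824
LIFO COGS: 372 @ $6 + 221 @ $9 + 160 @ $4 = $4,861

LIFO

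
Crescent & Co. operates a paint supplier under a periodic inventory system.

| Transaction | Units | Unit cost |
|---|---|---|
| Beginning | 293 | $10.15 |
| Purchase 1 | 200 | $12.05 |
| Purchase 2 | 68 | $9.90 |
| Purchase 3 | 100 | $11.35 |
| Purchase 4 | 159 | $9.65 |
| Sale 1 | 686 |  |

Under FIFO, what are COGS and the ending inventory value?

COGS = $7,433.40; ending inventory = $1,293.10

Sale 1 (686) [FIFO — oldest first]: 293 @ $10.15 + 200 @ $12.05 + 68 @ $9.90 + 100 @ $11.35 + 25 @ $9.65 = $7,433.40
Ending inventory: 134 @ $9.65 = $1,293.10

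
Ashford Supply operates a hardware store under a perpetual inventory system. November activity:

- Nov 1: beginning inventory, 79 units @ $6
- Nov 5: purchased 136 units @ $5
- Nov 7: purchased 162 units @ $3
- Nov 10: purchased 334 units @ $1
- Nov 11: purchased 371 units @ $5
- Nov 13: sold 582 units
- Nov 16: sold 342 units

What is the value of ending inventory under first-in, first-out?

Ending inventory = $790

Nov 13, 582 sold [FIFO — oldest first]: 79 @ $6 + 136 @ $5 + 162 @ $3 + 205 @ $1 = $1,845
Nov 16, 342 sold [FIFO — oldest first]: 129 @ $1 + 213 @ $5 = $1,194
Total COGS = $1,845 + $1,194 = $3,039
Ending inventory: 158 @ $5 = $790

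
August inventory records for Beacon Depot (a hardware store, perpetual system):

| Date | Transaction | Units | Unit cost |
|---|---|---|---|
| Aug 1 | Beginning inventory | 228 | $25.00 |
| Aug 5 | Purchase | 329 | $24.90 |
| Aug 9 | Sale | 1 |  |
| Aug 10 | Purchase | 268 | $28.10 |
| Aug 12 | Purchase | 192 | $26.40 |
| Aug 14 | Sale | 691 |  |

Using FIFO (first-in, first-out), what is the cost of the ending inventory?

Ending inventory = $8,806.10

Aug 9, 1 sold [FIFO — oldest first]: 1 @ $25.00 = $25.00
Aug 14, 691 sold [FIFO — oldest first]: 227 @ $25.00 + 329 @ $24.90 + 135 @ $28.10 = $17,660.60
Total COGS = $25.00 + $17,660.60 = $17,685.60
Ending inventory: 133 @ $28.10 + 192 @ $26.40 = $8,806.10
Check: goods available $26,491.70 = COGS $17,685.60 + ending $8,806.10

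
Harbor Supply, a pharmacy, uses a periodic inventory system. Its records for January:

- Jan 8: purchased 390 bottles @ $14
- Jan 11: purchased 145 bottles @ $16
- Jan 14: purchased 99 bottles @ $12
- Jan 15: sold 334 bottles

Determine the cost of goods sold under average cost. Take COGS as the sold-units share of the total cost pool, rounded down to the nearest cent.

Jan 15, sell 334: 334/634 × $8,968.00 → $4,724.46
Ending inventory (cost pool remaining) = $4,243.54

COGS = $4,724.46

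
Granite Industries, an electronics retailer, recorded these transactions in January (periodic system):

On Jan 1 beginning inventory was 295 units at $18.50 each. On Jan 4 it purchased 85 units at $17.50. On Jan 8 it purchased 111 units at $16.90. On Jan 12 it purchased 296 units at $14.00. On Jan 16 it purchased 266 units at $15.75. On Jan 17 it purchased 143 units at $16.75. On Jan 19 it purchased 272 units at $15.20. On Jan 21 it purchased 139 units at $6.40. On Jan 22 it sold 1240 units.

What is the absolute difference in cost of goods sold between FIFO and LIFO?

$2,362.30

FIFO COGS: 295 @ $18.50 + 85 @ $17.50 + 111 @ $16.90 + 296 @ $14.00 + 266 @ $15.75 + 143 @ $16.75 + 44 @ $15.20 = $20,218.45
LIFO COGS: 139 @ $6.40 + 272 @ $15.20 + 143 @ $16.75 + 266 @ $15.75 + 296 @ $14.00 + 111 @ $16.90 + 13 @ $17.50 = $17,856.15
Difference = |$20,218.45 − $17,856.15| = $2,362.30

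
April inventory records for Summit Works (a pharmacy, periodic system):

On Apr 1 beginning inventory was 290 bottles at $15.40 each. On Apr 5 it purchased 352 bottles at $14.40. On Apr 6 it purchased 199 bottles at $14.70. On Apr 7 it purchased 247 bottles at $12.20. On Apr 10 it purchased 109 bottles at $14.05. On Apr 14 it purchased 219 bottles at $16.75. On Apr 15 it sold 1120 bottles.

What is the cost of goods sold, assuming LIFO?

Apr 15, 1120 sold [LIFO — newest first]: 219 @ $16.75 + 109 @ $14.05 + 247 @ $12.20 + 199 @ $14.70 + 346 @ $14.40 = $16,120.80
Ending inventory: 290 @ $15.40 + 6 @ $14.40 = $4,552.40

COGS = $16,120.80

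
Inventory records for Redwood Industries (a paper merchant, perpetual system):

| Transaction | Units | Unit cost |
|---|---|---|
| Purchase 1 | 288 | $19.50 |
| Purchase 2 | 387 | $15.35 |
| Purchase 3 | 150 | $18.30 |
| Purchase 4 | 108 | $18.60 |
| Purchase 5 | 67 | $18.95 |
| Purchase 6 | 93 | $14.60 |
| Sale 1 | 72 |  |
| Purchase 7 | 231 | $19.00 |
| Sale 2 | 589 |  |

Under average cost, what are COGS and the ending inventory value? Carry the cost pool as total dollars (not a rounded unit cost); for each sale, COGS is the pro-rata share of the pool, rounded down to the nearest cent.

After Purchase 1: 288 on hand, pool $5,616.00 (≈ $19.5000 each)
After Purchase 2: 675 on hand, pool $11,556.45 (≈ $17.1207 each)
After Purchase 3: 825 on hand, pool $14,301.45 (≈ $17.3351 each)
After Purchase 4: 933 on hand, pool $16,310.25 (≈ $17.4815 each)
After Purchase 5: 1000 on hand, pool $17,579.90 (≈ $17.5799 each)
After Purchase 6: 1093 on hand, pool $18,937.70 (≈ $17.3263 each)
Sale 1, sell 72: 72/1093 × $18,937.70 → $1,247.49
After Purchase 7: 1252 on hand, pool $22,079.21 (≈ $17.6352 each)
Sale 2, sell 589: 589/1252 × $22,079.21 → $10,387.10
Total COGS = $1,247.49 + $10,387.10 = $11,634.59
Ending inventory (cost pool remaining) = $11,692.11

COGS = $11,634.59; ending inventory = $11,692.11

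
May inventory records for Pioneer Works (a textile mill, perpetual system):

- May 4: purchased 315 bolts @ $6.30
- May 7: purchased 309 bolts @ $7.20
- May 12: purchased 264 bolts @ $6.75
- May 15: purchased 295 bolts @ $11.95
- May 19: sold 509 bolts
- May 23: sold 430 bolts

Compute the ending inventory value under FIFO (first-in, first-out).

Ending inventory = $2,915.80

May 19, 509 sold [FIFO — oldest first]: 315 @ $6.30 + 194 @ $7.20 = $3,381.30
May 23, 430 sold [FIFO — oldest first]: 115 @ $7.20 + 264 @ $6.75 + 51 @ $11.95 = $3,219.45
Total COGS = $3,381.30 + $3,219.45 = $6,600.75
Ending inventory: 244 @ $11.95 = $2,915.80
Check: goods available $9,516.55 = COGS $6,600.75 + ending $2,915.80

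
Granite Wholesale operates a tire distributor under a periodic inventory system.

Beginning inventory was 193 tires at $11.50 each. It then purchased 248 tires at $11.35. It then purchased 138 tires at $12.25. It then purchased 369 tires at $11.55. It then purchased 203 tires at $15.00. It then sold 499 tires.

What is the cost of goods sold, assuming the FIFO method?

Sale 1 (499) [FIFO — oldest first]: 193 @ $11.50 + 248 @ $11.35 + 58 @ $12.25 = $5,744.80
Ending inventory: 80 @ $12.25 + 369 @ $11.55 + 203 @ $15.00 = $8,286.95

COGS = $5,744.80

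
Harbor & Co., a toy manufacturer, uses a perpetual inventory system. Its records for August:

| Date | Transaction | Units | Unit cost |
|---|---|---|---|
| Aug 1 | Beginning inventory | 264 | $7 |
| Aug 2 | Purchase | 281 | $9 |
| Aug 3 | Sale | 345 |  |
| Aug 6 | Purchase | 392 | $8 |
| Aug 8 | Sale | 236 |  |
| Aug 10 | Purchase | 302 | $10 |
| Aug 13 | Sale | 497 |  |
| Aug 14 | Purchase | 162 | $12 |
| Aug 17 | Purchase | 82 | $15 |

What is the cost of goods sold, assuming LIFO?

Aug 3, 345 sold [LIFO — newest first]: 281 @ $9 + 64 @ $7 = $2,977
Aug 8, 236 sold [LIFO — newest first]: 236 @ $8 = $1,888
Aug 13, 497 sold [LIFO — newest first]: 302 @ $10 + 156 @ $8 + 39 @ $7 = $4,541
Total COGS = $2,977 + $1,888 + $4,541 = $9,406
Ending inventory: 161 @ $7 + 162 @ $12 + 82 @ $15 = $4,301

COGS = $9,406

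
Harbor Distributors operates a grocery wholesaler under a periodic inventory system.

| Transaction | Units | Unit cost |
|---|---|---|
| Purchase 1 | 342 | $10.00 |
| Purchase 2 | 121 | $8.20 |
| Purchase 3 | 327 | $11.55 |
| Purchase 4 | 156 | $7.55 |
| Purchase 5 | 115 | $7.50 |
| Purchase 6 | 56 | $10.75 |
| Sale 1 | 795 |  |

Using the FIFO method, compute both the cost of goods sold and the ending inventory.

COGS = $8,226.80; ending inventory = $2,604.55

Sale 1 (795) [FIFO — oldest first]: 342 @ $10.00 + 121 @ $8.20 + 327 @ $11.55 + 5 @ $7.55 = $8,226.80
Ending inventory: 151 @ $7.55 + 115 @ $7.50 + 56 @ $10.75 = $2,604.55
Check: goods available $10,831.35 = COGS $8,226.80 + ending $2,604.55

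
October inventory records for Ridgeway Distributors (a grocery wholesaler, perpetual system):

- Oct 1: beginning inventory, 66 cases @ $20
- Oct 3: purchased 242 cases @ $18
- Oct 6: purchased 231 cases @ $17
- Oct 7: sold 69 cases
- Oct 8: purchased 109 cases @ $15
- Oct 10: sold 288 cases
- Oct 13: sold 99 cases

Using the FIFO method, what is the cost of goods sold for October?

COGS = $8,192

Oct 7, 69 sold [FIFO — oldest first]: 66 @ $20 + 3 @ $18 = $1,374
Oct 10, 288 sold [FIFO — oldest first]: 239 @ $18 + 49 @ $17 = $5,135
Oct 13, 99 sold [FIFO — oldest first]: 99 @ $17 = $1,683
Total COGS = $1,374 + $5,135 + $1,683 = $8,192
Ending inventory: 83 @ $17 + 109 @ $15 = $3,046
Check: goods available $11,238 = COGS $8,192 + ending $3,046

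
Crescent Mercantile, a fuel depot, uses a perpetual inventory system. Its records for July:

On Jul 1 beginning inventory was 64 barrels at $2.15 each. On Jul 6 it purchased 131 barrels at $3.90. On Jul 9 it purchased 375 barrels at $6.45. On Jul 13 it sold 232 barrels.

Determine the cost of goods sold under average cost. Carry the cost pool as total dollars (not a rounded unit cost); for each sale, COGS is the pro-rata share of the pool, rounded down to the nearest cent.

COGS = $1,248.42

After Jul 1: 64 on hand, pool $137.60 (≈ $2.1500 each)
After Jul 6: 195 on hand, pool $648.50 (≈ $3.3256 each)
After Jul 9: 570 on hand, pool $3,067.25 (≈ $5.3811 each)
Jul 13, sell 232: 232/570 × $3,067.25 → $1,248.42
Ending inventory (cost pool remaining) = $1,818.83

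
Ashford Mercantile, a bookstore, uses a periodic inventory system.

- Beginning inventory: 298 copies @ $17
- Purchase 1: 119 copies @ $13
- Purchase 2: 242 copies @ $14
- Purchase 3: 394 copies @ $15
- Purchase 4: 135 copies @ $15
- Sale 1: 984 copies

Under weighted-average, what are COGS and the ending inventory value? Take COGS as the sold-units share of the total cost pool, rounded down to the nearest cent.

Sale 1, sell 984: 984/1188 × $17,936.00 → $14,856.08
Ending inventory (cost pool remaining) = $3,079.92

COGS = $14,856.08; ending inventory = $3,079.92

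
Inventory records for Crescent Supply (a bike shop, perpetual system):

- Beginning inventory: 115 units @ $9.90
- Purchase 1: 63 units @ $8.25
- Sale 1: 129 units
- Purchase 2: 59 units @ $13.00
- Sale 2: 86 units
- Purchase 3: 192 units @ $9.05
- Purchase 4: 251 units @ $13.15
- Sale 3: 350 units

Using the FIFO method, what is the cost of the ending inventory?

Ending inventory = $1,512.25

Sale 1 (129) [FIFO — oldest first]: 115 @ $9.90 + 14 @ $8.25 = $1,254.00
Sale 2 (86) [FIFO — oldest first]: 49 @ $8.25 + 37 @ $13.00 = $885.25
Sale 3 (350) [FIFO — oldest first]: 22 @ $13.00 + 192 @ $9.05 + 136 @ $13.15 = $3,812.00
Total COGS = $1,254.00 + $885.25 + $3,812.00 = $5,951.25
Ending inventory: 115 @ $13.15 = $1,512.25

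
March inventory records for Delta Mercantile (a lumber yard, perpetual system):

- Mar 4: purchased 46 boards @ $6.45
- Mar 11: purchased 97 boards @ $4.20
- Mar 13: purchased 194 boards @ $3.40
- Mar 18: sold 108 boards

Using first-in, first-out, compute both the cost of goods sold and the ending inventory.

COGS = $557.10; ending inventory = $806.60

Mar 18, 108 sold [FIFO — oldest first]: 46 @ $6.45 + 62 @ $4.20 = $557.10
Ending inventory: 35 @ $4.20 + 194 @ $3.40 = $806.60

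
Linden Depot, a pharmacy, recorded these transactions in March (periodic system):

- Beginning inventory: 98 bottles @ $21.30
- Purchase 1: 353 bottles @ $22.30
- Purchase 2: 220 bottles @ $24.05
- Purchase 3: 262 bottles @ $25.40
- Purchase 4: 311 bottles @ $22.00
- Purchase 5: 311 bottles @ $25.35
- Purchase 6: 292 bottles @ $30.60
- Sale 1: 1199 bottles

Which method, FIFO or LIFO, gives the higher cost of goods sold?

LIFO

FIFO COGS: 98 @ $21.30 + 353 @ $22.30 + 220 @ $24.05 + 262 @ $25.40 + 266 @ $22.00 = $27,757.10
LIFO COGS: 292 @ $30.60 + 311 @ $25.35 + 311 @ $22.00 + 262 @ $25.40 + 23 @ $24.05 = $30,869.00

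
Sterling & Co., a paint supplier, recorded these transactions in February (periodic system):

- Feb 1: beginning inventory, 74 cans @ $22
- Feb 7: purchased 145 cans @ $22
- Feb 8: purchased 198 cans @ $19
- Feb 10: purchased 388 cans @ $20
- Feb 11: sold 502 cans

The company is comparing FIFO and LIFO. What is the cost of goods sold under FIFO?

COGS = $10,280

FIFO COGS: 74 @ $22 + 145 @ $22 + 198 @ $19 + 85 @ $20 = $10,280
LIFO COGS: 388 @ $20 + 114 @ $19 = $9,926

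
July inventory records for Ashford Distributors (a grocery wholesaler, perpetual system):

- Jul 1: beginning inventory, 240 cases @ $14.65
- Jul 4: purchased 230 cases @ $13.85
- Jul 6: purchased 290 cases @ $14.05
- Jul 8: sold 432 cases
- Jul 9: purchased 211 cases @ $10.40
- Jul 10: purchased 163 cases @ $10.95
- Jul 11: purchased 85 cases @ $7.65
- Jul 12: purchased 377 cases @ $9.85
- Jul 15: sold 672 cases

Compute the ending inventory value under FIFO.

Ending inventory = $4,692.20

Jul 8, 432 sold [FIFO — oldest first]: 240 @ $14.65 + 192 @ $13.85 = $6,175.20
Jul 15, 672 sold [FIFO — oldest first]: 38 @ $13.85 + 290 @ $14.05 + 211 @ $10.40 + 133 @ $10.95 = $8,251.55
Total COGS = $6,175.20 + $8,251.55 = $14,426.75
Ending inventory: 30 @ $10.95 + 85 @ $7.65 + 377 @ $9.85 = $4,692.20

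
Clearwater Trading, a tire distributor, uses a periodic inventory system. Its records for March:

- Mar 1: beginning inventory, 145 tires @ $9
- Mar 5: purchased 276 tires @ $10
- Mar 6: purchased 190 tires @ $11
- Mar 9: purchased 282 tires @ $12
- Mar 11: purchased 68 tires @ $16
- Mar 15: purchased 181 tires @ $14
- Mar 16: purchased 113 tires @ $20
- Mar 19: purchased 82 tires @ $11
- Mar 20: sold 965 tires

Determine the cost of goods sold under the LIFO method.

COGS = $12,748

Mar 20, 965 sold [LIFO — newest first]: 82 @ $11 + 113 @ $20 + 181 @ $14 + 68 @ $16 + 282 @ $12 + 190 @ $11 + 49 @ $10 = $12,748
Ending inventory: 145 @ $9 + 227 @ $10 = $3,575
Check: goods available $16,323 = COGS $12,748 + ending $3,575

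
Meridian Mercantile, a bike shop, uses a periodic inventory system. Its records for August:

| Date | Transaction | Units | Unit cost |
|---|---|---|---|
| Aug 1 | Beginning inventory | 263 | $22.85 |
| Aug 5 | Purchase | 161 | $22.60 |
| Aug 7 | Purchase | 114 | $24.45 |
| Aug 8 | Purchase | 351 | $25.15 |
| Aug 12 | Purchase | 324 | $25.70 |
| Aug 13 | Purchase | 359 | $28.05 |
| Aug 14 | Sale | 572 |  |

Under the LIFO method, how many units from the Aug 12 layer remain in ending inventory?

Aug 14, 572 sold [LIFO — newest first]: 359 @ $28.05 + 213 @ $25.70 = $15,544.05
Ending inventory: 263 @ $22.85 + 161 @ $22.60 + 114 @ $24.45 + 351 @ $25.15 + 111 @ $25.70 = $24,115.80

111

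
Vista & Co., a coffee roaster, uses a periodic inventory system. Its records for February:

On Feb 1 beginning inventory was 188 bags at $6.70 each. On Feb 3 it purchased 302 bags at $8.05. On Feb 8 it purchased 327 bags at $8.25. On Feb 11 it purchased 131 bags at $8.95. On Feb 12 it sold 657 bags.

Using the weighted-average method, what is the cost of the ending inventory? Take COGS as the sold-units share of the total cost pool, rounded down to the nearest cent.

Feb 12, sell 657: 657/948 × $7,560.90 → $5,239.99
Ending inventory (cost pool remaining) = $2,320.91
Check: goods available $7,560.90 = COGS $5,239.99 + ending $2,320.91

Ending inventory = $2,320.91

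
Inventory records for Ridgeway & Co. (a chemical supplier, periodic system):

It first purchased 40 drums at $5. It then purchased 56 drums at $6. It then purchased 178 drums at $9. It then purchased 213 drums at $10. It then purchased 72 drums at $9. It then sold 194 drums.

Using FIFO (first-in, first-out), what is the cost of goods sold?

Sale 1 (194) [FIFO — oldest first]: 40 @ $5 + 56 @ $6 + 98 @ $9 = $1,418
Ending inventory: 80 @ $9 + 213 @ $10 + 72 @ $9 = $3,498

COGS = $1,418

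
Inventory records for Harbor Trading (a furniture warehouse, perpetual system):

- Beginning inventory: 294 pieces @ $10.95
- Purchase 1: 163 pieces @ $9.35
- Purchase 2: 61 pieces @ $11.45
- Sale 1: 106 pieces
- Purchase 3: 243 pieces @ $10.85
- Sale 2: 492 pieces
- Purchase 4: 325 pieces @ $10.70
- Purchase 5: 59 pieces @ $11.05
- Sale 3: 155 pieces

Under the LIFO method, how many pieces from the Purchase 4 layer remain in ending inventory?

Sale 1 (106) [LIFO — newest first]: 61 @ $11.45 + 45 @ $9.35 = $1,119.20
Sale 2 (492) [LIFO — newest first]: 243 @ $10.85 + 118 @ $9.35 + 131 @ $10.95 = $5,174.30
Sale 3 (155) [LIFO — newest first]: 59 @ $11.05 + 96 @ $10.70 = $1,679.15
Total COGS = $1,119.20 + $5,174.30 + $1,679.15 = $7,972.65
Ending inventory: 163 @ $10.95 + 229 @ $10.70 = $4,235.15

229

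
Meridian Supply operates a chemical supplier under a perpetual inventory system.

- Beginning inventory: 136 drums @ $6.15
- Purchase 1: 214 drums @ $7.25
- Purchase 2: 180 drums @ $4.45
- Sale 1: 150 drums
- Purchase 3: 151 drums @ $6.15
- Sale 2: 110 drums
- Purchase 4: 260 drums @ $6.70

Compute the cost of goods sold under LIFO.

COGS = $1,344.00

Sale 1 (150) [LIFO — newest first]: 150 @ $4.45 = $667.50
Sale 2 (110) [LIFO — newest first]: 110 @ $6.15 = $676.50
Total COGS = $667.50 + $676.50 = $1,344.00
Ending inventory: 136 @ $6.15 + 214 @ $7.25 + 30 @ $4.45 + 41 @ $6.15 + 260 @ $6.70 = $4,515.55
Check: goods available $5,859.55 = COGS $1,344.00 + ending $4,515.55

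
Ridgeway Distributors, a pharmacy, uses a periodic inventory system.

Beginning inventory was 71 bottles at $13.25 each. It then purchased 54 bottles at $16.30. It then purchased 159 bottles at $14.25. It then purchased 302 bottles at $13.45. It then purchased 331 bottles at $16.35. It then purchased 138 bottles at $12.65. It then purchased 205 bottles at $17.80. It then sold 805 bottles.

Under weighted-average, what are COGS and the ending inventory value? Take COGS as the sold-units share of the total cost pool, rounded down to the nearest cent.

Sale 1, sell 805: 805/1260 × $18,955.15 → $12,110.23
Ending inventory (cost pool remaining) = $6,844.92

COGS = $12,110.23; ending inventory = $6,844.92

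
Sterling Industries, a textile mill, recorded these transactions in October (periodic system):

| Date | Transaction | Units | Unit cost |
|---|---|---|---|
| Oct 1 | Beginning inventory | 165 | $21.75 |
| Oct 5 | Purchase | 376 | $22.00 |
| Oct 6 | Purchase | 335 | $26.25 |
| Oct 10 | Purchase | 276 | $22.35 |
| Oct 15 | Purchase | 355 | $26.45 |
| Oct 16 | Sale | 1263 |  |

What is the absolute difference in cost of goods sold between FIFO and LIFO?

$1,127.05

FIFO COGS: 165 @ $21.75 + 376 @ $22.00 + 335 @ $26.25 + 276 @ $22.35 + 111 @ $26.45 = $29,759.05
LIFO COGS: 355 @ $26.45 + 276 @ $22.35 + 335 @ $26.25 + 297 @ $22.00 = $30,886.10
Difference = |$29,759.05 − $30,886.10| = $1,127.05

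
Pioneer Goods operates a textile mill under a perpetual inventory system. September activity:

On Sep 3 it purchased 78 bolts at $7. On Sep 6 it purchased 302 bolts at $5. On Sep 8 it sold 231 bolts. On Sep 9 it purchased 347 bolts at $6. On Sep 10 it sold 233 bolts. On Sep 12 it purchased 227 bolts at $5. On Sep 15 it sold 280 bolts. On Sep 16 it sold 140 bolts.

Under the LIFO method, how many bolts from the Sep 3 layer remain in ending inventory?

70

Sep 8, 231 sold [LIFO — newest first]: 231 @ $5 = $1,155
Sep 10, 233 sold [LIFO — newest first]: 233 @ $6 = $1,398
Sep 15, 280 sold [LIFO — newest first]: 227 @ $5 + 53 @ $6 = $1,453
Sep 16, 140 sold [LIFO — newest first]: 61 @ $6 + 71 @ $5 + 8 @ $7 = $777
Total COGS = $1,155 + $1,398 + $1,453 + $777 = $4,783
Ending inventory: 70 @ $7 = $490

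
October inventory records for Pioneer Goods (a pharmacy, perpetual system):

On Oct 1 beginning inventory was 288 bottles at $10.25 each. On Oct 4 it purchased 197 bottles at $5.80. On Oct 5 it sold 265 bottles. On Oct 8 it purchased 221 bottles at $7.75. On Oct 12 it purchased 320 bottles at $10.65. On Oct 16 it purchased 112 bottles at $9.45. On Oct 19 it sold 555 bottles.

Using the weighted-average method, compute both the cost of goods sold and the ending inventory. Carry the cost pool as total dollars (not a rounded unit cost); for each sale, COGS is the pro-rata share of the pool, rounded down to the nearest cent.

After Oct 1: 288 on hand, pool $2,952.00 (≈ $10.2500 each)
After Oct 4: 485 on hand, pool $4,094.60 (≈ $8.4425 each)
Oct 5, sell 265: 265/485 × $4,094.60 → $2,237.25
After Oct 8: 441 on hand, pool $3,570.10 (≈ $8.0955 each)
After Oct 12: 761 on hand, pool $6,978.10 (≈ $9.1696 each)
After Oct 16: 873 on hand, pool $8,036.50 (≈ $9.2056 each)
Oct 19, sell 555: 555/873 × $8,036.50 → $5,109.11
Total COGS = $2,237.25 + $5,109.11 = $7,346.36
Ending inventory (cost pool remaining) = $2,927.39
Check: goods available $10,273.75 = COGS $7,346.36 + ending $2,927.39

COGS = $7,346.36; ending inventory = $2,927.39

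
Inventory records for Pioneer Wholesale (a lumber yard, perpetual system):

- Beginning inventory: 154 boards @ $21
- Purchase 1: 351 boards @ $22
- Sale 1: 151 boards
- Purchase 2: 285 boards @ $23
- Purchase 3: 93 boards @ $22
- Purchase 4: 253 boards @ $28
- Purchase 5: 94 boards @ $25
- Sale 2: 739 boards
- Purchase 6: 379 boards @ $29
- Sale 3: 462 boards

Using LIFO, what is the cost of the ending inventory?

Sale 1 (151) [LIFO — newest first]: 151 @ $22 = $3,322
Sale 2 (739) [LIFO — newest first]: 94 @ $25 + 253 @ $28 + 93 @ $22 + 285 @ $23 + 14 @ $22 = $18,343
Sale 3 (462) [LIFO — newest first]: 379 @ $29 + 83 @ $22 = $12,817
Total COGS = $3,322 + $18,343 + $12,817 = $34,482
Ending inventory: 154 @ $21 + 103 @ $22 = $5,500
Check: goods available $39,982 = COGS $34,482 + ending $5,500

Ending inventory = $5,500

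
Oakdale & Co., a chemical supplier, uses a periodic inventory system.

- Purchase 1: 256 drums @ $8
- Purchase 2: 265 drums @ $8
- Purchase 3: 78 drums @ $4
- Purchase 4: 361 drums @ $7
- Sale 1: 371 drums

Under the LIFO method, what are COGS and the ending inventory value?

COGS = $2,567; ending inventory = $4,440

Sale 1 (371) [LIFO — newest first]: 361 @ $7 + 10 @ $4 = $2,567
Ending inventory: 256 @ $8 + 265 @ $8 + 68 @ $4 = $4,440
Check: goods available $7,007 = COGS $2,567 + ending $4,440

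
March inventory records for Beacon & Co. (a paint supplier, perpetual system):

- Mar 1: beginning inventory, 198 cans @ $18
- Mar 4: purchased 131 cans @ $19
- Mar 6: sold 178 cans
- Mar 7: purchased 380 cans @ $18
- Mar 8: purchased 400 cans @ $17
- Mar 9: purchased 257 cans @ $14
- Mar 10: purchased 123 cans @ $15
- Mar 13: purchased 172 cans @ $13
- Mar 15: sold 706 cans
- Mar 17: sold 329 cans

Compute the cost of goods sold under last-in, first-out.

COGS = $19,308

Mar 6, 178 sold [LIFO — newest first]: 131 @ $19 + 47 @ $18 = $3,335
Mar 15, 706 sold [LIFO — newest first]: 172 @ $13 + 123 @ $15 + 257 @ $14 + 154 @ $17 = $10,297
Mar 17, 329 sold [LIFO — newest first]: 246 @ $17 + 83 @ $18 = $5,676
Total COGS = $3,335 + $10,297 + $5,676 = $19,308
Ending inventory: 151 @ $18 + 297 @ $18 = $8,064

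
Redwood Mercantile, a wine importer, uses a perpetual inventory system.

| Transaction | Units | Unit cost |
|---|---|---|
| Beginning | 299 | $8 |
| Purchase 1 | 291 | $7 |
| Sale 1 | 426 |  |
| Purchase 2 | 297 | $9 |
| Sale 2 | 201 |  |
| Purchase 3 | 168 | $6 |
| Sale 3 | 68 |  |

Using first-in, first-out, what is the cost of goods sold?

Sale 1 (426) [FIFO — oldest first]: 299 @ $8 + 127 @ $7 = $3,281
Sale 2 (201) [FIFO — oldest first]: 164 @ $7 + 37 @ $9 = $1,481
Sale 3 (68) [FIFO — oldest first]: 68 @ $9 = $612
Total COGS = $3,281 + $1,481 + $612 = $5,374
Ending inventory: 192 @ $9 + 168 @ $6 = $2,736
Check: goods available $8,110 = COGS $5,374 + ending $2,736

COGS = $5,374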